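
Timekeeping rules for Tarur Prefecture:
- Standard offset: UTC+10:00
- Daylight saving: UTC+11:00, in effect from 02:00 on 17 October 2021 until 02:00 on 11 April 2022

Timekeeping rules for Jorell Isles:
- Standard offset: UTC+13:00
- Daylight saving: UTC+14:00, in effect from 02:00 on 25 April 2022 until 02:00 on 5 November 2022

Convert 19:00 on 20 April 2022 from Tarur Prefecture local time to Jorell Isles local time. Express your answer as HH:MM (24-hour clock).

22:00

20 April 2022 is outside the daylight-saving period (17 October 2021 – 11 April 2022), so Tarur Prefecture is on standard time, UTC+10:00.
19:00 Tarur Prefecture − 10h = 09:00 UTC.
At the standard offset (UTC+13:00), 09:00 UTC + 13h = 22:00 Jorell Isles standard time.
The standard-time date in Jorell Isles, 20 April 2022, does not fall between 25 April and 5 November, so daylight saving is not in effect and Jorell Isles is at UTC+13:00.
09:00 UTC + 13h = 22:00 Jorell Isles.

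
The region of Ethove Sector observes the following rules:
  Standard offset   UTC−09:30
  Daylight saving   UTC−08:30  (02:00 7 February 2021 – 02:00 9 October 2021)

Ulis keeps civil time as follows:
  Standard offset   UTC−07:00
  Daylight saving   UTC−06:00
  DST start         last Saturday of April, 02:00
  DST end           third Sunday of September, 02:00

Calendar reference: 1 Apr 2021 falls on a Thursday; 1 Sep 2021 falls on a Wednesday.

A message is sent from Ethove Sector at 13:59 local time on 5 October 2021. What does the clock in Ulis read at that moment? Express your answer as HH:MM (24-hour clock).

Daylight saving runs 7 February – 9 October; 5 October 2021 is inside that window, so Ethove Sector is at UTC−08:30.
13:59 Ethove Sector + 8h30m = 22:29 UTC.
1 April 2021 is a Thursday, so Saturdays fall on 3, 10, 17, 24; the last is April 24.
1 September 2021 is a Wednesday, so the first Sunday is September 5 and the third is September 19.
At the standard offset (UTC−07:00), 22:29 UTC − 7h = 15:29 Ulis standard time.
The standard-time date in Ulis, 5 October 2021, is outside the daylight-saving period (24 April – 19 September), so Ulis is on standard time, UTC−07:00.
22:29 UTC − 7h = 15:29 Ulis.

15:29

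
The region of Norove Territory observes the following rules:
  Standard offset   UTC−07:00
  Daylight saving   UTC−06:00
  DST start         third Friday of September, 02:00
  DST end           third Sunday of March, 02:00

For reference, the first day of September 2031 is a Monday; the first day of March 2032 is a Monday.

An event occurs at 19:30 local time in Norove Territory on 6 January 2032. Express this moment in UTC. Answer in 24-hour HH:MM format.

1 September 2031 is a Monday, so the first Friday is September 5 and the third is September 19.
1 March 2032 is a Monday, so the first Sunday is March 7 and the third is March 21.
6 January 2032 falls between 19 September 2031 and 21 March 2032, so daylight saving is in effect and Norove Territory is at UTC−06:00.
19:30 local + 6h = 01:30 UTC (rolling into the next day, 7 January 2032).

01:30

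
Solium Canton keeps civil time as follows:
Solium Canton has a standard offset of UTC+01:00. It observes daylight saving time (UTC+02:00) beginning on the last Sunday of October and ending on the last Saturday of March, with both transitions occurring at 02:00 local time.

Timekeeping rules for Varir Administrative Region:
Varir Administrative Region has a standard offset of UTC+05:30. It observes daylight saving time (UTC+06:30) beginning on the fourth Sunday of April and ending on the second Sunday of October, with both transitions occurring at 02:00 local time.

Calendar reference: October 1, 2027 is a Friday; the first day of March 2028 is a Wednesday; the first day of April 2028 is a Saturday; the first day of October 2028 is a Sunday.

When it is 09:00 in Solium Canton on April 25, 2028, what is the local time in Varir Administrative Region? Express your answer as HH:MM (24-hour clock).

14:30

1 October 2027 is a Friday, so Sundays fall on 3, 10, 17, 24, 31; the last is October 31.
1 March 2028 is a Wednesday, so Saturdays fall on 4, 11, 18, 25; the last is March 25.
Daylight saving runs 31 October 2027 – 25 March 2028; April 25, 2028 is outside that window, so Solium Canton is on standard time at UTC+01:00.
09:00 Solium Canton − 1h = 08:00 UTC.
1 April 2028 is a Saturday, so the first Sunday is April 2 and the fourth is April 23.
1 October 2028 is a Sunday, so the first Sunday is October 1 and the second is October 8.
At the standard offset (UTC+05:30), 08:00 UTC + 5h30m = 13:30 Varir Administrative Region standard time.
The standard-time date in Varir Administrative Region, April 25, 2028, falls between 23 April and 8 October, so daylight saving is in effect and Varir Administrative Region is at UTC+06:30.
08:00 UTC + 6h30m = 14:30 Varir Administrative Region.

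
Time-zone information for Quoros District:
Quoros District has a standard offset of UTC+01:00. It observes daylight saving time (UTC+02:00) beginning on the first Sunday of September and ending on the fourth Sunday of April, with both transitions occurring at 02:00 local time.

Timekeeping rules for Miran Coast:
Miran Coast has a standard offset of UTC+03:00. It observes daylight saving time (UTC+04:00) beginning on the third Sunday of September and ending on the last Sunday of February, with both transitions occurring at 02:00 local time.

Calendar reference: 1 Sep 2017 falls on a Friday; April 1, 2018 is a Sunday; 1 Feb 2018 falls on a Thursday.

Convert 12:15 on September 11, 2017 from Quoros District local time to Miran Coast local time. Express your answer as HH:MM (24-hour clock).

13:15

1 September 2017 is a Friday, so the first Sunday is September 3.
1 April 2018 is a Sunday, so the first Sunday is April 1 and the fourth is April 22.
September 11, 2017 lies within the daylight-saving period (3 September 2017 – 22 April 2018), so Quoros District is on daylight time, UTC+02:00.
12:15 Quoros District − 2h = 10:15 UTC.
1 September 2017 is a Friday, so the first Sunday is September 3 and the third is September 17.
1 February 2018 is a Thursday, so Sundays fall on 4, 11, 18, 25; the last is February 25.
At the standard offset (UTC+03:00), 10:15 UTC + 3h = 13:15 Miran Coast standard time.
The standard-time date in Miran Coast, September 11, 2017, does not fall between 17 September 2017 and 25 February 2018, so daylight saving is not in effect and Miran Coast is at UTC+03:00.
10:15 UTC + 3h = 13:15 Miran Coast.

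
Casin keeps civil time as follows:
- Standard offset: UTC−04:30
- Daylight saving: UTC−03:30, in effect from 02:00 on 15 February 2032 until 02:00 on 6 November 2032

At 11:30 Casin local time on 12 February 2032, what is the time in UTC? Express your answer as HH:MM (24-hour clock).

16:00

Daylight saving runs 15 February – 6 November; 12 February 2032 is outside that window, so Casin is on standard time at UTC−04:30.
11:30 local + 4h30m = 16:00 UTC.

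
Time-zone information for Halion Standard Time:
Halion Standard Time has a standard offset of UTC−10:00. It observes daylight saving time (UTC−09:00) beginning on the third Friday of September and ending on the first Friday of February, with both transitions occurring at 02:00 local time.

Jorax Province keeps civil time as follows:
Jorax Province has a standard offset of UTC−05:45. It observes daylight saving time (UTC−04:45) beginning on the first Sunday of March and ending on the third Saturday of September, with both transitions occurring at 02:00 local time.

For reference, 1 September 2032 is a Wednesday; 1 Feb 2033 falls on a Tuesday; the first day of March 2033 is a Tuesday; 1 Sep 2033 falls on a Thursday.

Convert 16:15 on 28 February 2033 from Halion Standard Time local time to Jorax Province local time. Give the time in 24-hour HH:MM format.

1 September 2032 is a Wednesday, so the first Friday is September 3 and the third is September 17.
1 February 2033 is a Tuesday, so the first Friday is February 4.
28 February 2033 does not fall between 17 September 2032 and 4 February 2033, so daylight saving is not in effect and Halion Standard Time is at UTC−10:00.
16:15 Halion Standard Time + 10h = 02:15 UTC (rolling into the next day, 1 March 2033).
1 March 2033 is a Tuesday, so the first Sunday is March 6.
1 September 2033 is a Thursday, so the first Saturday is September 3 and the third is September 17.
At the standard offset (UTC−05:45), 02:15 UTC − 5h45m = 20:30 Jorax Province standard time (rolling into the previous day, 28 February 2033).
The standard-time date in Jorax Province, 28 February 2033, is outside the daylight-saving period (6 March – 17 September), so Jorax Province is on standard time, UTC−05:45.
02:15 UTC − 5h45m = 20:30 Jorax Province (rolling into the previous day, 28 February 2033).

20:30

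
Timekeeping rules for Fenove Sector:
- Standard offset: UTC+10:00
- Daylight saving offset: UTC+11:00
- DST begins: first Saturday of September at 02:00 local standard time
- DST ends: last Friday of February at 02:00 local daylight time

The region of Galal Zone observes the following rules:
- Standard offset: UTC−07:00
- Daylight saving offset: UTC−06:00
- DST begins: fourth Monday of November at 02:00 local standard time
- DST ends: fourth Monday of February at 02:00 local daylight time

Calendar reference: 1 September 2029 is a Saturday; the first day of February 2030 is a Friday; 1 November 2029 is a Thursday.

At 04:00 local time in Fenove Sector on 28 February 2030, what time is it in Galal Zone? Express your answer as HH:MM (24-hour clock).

1 September 2029 is a Saturday, so the first Saturday is September 1.
1 February 2030 is a Friday, so Fridays fall on 1, 8, 15, 22; the last is February 22.
28 February 2030 is outside the daylight-saving period (1 September 2029 – 22 February 2030), so Fenove Sector is on standard time, UTC+10:00.
04:00 Fenove Sector − 10h = 18:00 UTC (rolling into the previous day, 27 February 2030).
1 November 2029 is a Thursday, so the first Monday is November 5 and the fourth is November 26.
1 February 2030 is a Friday, so the first Monday is February 4 and the fourth is February 25.
At the standard offset (UTC−07:00), 18:00 UTC − 7h = 11:00 Galal Zone standard time.
The standard-time date in Galal Zone, 27 February 2030, is outside the daylight-saving period (26 November 2029 – 25 February 2030), so Galal Zone is on standard time, UTC−07:00.
18:00 UTC − 7h = 11:00 Galal Zone.

11:00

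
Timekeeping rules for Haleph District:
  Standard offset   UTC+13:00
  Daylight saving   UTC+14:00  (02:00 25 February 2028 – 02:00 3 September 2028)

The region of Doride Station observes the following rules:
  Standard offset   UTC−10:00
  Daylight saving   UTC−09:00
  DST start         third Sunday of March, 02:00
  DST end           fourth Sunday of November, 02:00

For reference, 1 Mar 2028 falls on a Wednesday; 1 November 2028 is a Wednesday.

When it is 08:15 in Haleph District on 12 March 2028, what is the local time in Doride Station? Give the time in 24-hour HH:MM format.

08:15

12 March 2028 falls between 25 February and 3 September, so daylight saving is in effect and Haleph District is at UTC+14:00.
08:15 Haleph District − 14h = 18:15 UTC (rolling into the previous day, 11 March 2028).
1 March 2028 is a Wednesday, so the first Sunday is March 5 and the third is March 19.
1 November 2028 is a Wednesday, so the first Sunday is November 5 and the fourth is November 26.
At the standard offset (UTC−10:00), 18:15 UTC − 10h = 08:15 Doride Station standard time.
Daylight saving runs 19 March – 26 November; the standard-time date in Doride Station, 11 March 2028, is outside that window, so Doride Station is on standard time at UTC−10:00.
18:15 UTC − 10h = 08:15 Doride Station.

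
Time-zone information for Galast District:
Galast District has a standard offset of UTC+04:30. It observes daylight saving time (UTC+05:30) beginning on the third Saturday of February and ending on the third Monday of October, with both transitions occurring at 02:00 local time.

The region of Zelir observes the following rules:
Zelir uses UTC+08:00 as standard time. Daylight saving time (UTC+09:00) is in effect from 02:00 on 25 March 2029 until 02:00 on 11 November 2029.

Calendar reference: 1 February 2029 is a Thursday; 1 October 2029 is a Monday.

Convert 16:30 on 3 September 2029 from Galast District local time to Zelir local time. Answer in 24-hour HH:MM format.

20:00

1 February 2029 is a Thursday, so the first Saturday is February 3 and the third is February 17.
1 October 2029 is a Monday, so the first Monday is October 1 and the third is October 15.
3 September 2029 lies within the daylight-saving period (17 February – 15 October), so Galast District is on daylight time, UTC+05:30.
16:30 Galast District − 5h30m = 11:00 UTC.
At the standard offset (UTC+08:00), 11:00 UTC + 8h = 19:00 Zelir standard time.
The standard-time date in Zelir, 3 September 2029, lies within the daylight-saving period (25 March – 11 November), so Zelir is on daylight time, UTC+09:00.
11:00 UTC + 9h = 20:00 Zelir.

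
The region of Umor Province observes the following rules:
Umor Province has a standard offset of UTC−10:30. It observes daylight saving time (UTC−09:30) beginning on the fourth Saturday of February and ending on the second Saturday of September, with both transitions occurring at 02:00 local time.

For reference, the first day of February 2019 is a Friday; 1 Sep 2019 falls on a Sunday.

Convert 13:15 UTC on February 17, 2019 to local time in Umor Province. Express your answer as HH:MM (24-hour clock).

02:45

1 February 2019 is a Friday, so the first Saturday is February 2 and the fourth is February 23.
1 September 2019 is a Sunday, so the first Saturday is September 7 and the second is September 14.
At the standard offset (UTC−10:30), 13:15 UTC − 10h30m = 02:45 Umor Province standard time.
The standard-time date in Umor Province, February 17, 2019, is outside the daylight-saving period (23 February – 14 September), so Umor Province is on standard time, UTC−10:30.
13:15 UTC − 10h30m = 02:45 local.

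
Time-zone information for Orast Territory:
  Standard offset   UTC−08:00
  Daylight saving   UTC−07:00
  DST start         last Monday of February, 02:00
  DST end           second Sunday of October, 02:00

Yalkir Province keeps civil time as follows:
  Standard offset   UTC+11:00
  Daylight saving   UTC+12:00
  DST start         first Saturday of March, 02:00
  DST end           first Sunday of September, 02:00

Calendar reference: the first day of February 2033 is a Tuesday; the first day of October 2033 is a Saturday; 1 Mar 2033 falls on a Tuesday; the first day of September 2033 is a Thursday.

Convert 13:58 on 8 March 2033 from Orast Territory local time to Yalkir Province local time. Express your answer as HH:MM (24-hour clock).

08:58

1 February 2033 is a Tuesday, so Mondays fall on 7, 14, 21, 28; the last is February 28.
1 October 2033 is a Saturday, so the first Sunday is October 2 and the second is October 9.
Daylight saving runs 28 February – 9 October; 8 March 2033 is inside that window, so Orast Territory is at UTC−07:00.
13:58 Orast Territory + 7h = 20:58 UTC.
1 March 2033 is a Tuesday, so the first Saturday is March 5.
1 September 2033 is a Thursday, so the first Sunday is September 4.
At the standard offset (UTC+11:00), 20:58 UTC + 11h = 07:58 Yalkir Province standard time (rolling into the next day, 9 March 2033).
The standard-time date in Yalkir Province, 9 March 2033, lies within the daylight-saving period (5 March – 4 September), so Yalkir Province is on daylight time, UTC+12:00.
20:58 UTC + 12h = 08:58 Yalkir Province (rolling into the next day, 9 March 2033).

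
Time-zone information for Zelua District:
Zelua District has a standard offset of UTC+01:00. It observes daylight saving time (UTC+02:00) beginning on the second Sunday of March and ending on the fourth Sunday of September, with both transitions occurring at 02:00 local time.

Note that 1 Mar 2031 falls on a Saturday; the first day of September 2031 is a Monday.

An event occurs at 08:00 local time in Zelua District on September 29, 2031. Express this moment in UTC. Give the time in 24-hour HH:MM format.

1 March 2031 is a Saturday, so the first Sunday is March 2 and the second is March 9.
1 September 2031 is a Monday, so the first Sunday is September 7 and the fourth is September 28.
Daylight saving runs 9 March – 28 September; September 29, 2031 is outside that window, so Zelua District is on standard time at UTC+01:00.
08:00 local − 1h = 07:00 UTC.

07:00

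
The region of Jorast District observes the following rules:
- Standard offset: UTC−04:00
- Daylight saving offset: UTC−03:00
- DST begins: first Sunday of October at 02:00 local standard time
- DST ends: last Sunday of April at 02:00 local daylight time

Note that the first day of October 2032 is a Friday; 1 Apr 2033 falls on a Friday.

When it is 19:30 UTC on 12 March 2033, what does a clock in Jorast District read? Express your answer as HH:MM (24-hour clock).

16:30

1 October 2032 is a Friday, so the first Sunday is October 3.
1 April 2033 is a Friday, so Sundays fall on 3, 10, 17, 24; the last is April 24.
At the standard offset (UTC−04:00), 19:30 UTC − 4h = 15:30 Jorast District standard time.
Daylight saving runs 3 October 2032 – 24 April 2033; the standard-time date in Jorast District, 12 March 2033, is inside that window, so Jorast District is at UTC−03:00.
19:30 UTC − 3h = 16:30 local.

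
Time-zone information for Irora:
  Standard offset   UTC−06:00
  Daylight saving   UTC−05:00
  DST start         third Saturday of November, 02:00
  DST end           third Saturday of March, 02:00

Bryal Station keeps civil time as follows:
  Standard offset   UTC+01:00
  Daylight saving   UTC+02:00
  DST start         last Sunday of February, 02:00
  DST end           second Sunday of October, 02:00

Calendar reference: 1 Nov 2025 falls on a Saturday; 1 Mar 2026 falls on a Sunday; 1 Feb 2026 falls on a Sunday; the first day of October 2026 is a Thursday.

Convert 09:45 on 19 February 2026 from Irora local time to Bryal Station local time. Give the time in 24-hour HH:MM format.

1 November 2025 is a Saturday, so the first Saturday is November 1 and the third is November 15.
1 March 2026 is a Sunday, so the first Saturday is March 7 and the third is March 21.
Daylight saving runs 15 November 2025 – 21 March 2026; 19 February 2026 is inside that window, so Irora is at UTC−05:00.
09:45 Irora + 5h = 14:45 UTC.
1 February 2026 is a Sunday, so Sundays fall on 1, 8, 15, 22; the last is February 22.
1 October 2026 is a Thursday, so the first Sunday is October 4 and the second is October 11.
At the standard offset (UTC+01:00), 14:45 UTC + 1h = 15:45 Bryal Station standard time.
Daylight saving runs 22 February – 11 October; the standard-time date in Bryal Station, 19 February 2026, is outside that window, so Bryal Station is on standard time at UTC+01:00.
14:45 UTC + 1h = 15:45 Bryal Station.

15:45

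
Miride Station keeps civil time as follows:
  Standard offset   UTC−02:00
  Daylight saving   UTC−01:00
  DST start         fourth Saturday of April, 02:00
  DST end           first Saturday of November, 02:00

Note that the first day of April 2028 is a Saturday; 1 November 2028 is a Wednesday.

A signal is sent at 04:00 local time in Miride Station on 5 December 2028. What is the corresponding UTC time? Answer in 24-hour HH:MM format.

06:00

1 April 2028 is a Saturday, so the first Saturday is April 1 and the fourth is April 22.
1 November 2028 is a Wednesday, so the first Saturday is November 4.
Daylight saving runs 22 April – 4 November; 5 December 2028 is outside that window, so Miride Station is on standard time at UTC−02:00.
04:00 local + 2h = 06:00 UTC.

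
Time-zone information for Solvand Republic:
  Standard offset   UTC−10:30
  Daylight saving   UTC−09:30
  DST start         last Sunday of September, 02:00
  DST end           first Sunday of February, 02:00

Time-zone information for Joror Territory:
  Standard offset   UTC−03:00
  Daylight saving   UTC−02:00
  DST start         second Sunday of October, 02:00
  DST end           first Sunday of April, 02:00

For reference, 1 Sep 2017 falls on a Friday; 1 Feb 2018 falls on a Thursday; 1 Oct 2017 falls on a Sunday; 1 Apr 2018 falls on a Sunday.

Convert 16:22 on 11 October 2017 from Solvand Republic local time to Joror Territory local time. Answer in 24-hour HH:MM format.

1 September 2017 is a Friday, so Sundays fall on 3, 10, 17, 24; the last is September 24.
1 February 2018 is a Thursday, so the first Sunday is February 4.
11 October 2017 falls between 24 September 2017 and 4 February 2018, so daylight saving is in effect and Solvand Republic is at UTC−09:30.
16:22 Solvand Republic + 9h30m = 01:52 UTC (rolling into the next day, 12 October 2017).
1 October 2017 is a Sunday, so the first Sunday is October 1 and the second is October 8.
1 April 2018 is a Sunday, so the first Sunday is April 1.
At the standard offset (UTC−03:00), 01:52 UTC − 3h = 22:52 Joror Territory standard time (rolling into the previous day, 11 October 2017).
The standard-time date in Joror Territory, 11 October 2017, lies within the daylight-saving period (8 October 2017 – 1 April 2018), so Joror Territory is on daylight time, UTC−02:00.
01:52 UTC − 2h = 23:52 Joror Territory (rolling into the previous day, 11 October 2017).

23:52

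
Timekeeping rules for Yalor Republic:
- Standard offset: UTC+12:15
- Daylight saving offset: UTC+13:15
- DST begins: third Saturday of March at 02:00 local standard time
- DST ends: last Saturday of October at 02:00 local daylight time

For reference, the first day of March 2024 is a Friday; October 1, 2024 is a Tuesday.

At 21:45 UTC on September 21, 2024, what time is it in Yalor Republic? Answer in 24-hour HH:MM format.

1 March 2024 is a Friday, so the first Saturday is March 2 and the third is March 16.
1 October 2024 is a Tuesday, so Saturdays fall on 5, 12, 19, 26; the last is October 26.
At the standard offset (UTC+12:15), 21:45 UTC + 12h15m = 10:00 Yalor Republic standard time (rolling into the next day, 22 September 2024).
The standard-time date in Yalor Republic, September 22, 2024, lies within the daylight-saving period (16 March – 26 October), so Yalor Republic is on daylight time, UTC+13:15.
21:45 UTC + 13h15m = 11:00 local (rolling into the next day, 22 September 2024).

11:00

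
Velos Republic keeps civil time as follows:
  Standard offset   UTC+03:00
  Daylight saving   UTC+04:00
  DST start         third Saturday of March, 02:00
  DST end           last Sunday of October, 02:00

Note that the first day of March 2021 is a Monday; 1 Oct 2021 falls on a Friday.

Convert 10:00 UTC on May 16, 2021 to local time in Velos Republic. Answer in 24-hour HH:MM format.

14:00

1 March 2021 is a Monday, so the first Saturday is March 6 and the third is March 20.
1 October 2021 is a Friday, so Sundays fall on 3, 10, 17, 24, 31; the last is October 31.
At the standard offset (UTC+03:00), 10:00 UTC + 3h = 13:00 Velos Republic standard time.
The standard-time date in Velos Republic, May 16, 2021, lies within the daylight-saving period (20 March – 31 October), so Velos Republic is on daylight time, UTC+04:00.
10:00 UTC + 4h = 14:00 local.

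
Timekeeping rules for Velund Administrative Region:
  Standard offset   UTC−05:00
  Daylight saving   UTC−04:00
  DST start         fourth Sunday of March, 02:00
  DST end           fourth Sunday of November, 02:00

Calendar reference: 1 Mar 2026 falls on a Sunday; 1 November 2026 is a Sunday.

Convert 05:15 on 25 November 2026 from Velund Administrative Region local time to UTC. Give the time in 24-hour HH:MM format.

1 March 2026 is a Sunday, so the first Sunday is March 1 and the fourth is March 22.
1 November 2026 is a Sunday, so the first Sunday is November 1 and the fourth is November 22.
25 November 2026 does not fall between 22 March and 22 November, so daylight saving is not in effect and Velund Administrative Region is at UTC−05:00.
05:15 local + 5h = 10:15 UTC.

10:15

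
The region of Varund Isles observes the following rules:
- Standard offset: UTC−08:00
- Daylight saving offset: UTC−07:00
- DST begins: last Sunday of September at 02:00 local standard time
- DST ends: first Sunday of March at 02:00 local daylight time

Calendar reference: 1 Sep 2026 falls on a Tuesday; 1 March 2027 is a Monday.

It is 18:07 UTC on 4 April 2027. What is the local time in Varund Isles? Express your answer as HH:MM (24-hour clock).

1 September 2026 is a Tuesday, so Sundays fall on 6, 13, 20, 27; the last is September 27.
1 March 2027 is a Monday, so the first Sunday is March 7.
At the standard offset (UTC−08:00), 18:07 UTC − 8h = 10:07 Varund Isles standard time.
The standard-time date in Varund Isles, 4 April 2027, does not fall between 27 September 2026 and 7 March 2027, so daylight saving is not in effect and Varund Isles is at UTC−08:00.
18:07 UTC − 8h = 10:07 local.

10:07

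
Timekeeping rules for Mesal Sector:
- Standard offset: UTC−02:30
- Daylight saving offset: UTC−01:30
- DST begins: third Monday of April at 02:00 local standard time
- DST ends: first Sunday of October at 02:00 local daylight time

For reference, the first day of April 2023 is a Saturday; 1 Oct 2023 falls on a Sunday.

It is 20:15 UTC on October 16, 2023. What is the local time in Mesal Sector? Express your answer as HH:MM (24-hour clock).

1 April 2023 is a Saturday, so the first Monday is April 3 and the third is April 17.
1 October 2023 is a Sunday, so the first Sunday is October 1.
At the standard offset (UTC−02:30), 20:15 UTC − 2h30m = 17:45 Mesal Sector standard time.
Daylight saving runs 17 April – 1 October; the standard-time date in Mesal Sector, October 16, 2023, is outside that window, so Mesal Sector is on standard time at UTC−02:30.
20:15 UTC − 2h30m = 17:45 local.

17:45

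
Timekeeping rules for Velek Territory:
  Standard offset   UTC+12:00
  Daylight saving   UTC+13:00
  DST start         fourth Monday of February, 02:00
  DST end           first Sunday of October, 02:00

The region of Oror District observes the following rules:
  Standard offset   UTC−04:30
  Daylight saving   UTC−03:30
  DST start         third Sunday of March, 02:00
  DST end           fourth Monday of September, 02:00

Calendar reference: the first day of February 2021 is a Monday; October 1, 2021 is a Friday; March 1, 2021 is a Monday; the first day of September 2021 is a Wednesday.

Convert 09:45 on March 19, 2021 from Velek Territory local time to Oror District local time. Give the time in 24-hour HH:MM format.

1 February 2021 is a Monday, so the first Monday is February 1 and the fourth is February 22.
1 October 2021 is a Friday, so the first Sunday is October 3.
March 19, 2021 falls between 22 February and 3 October, so daylight saving is in effect and Velek Territory is at UTC+13:00.
09:45 Velek Territory − 13h = 20:45 UTC (rolling into the previous day, 18 March 2021).
1 March 2021 is a Monday, so the first Sunday is March 7 and the third is March 21.
1 September 2021 is a Wednesday, so the first Monday is September 6 and the fourth is September 27.
At the standard offset (UTC−04:30), 20:45 UTC − 4h30m = 16:15 Oror District standard time.
The standard-time date in Oror District, March 18, 2021, is outside the daylight-saving period (21 March – 27 September), so Oror District is on standard time, UTC−04:30.
20:45 UTC − 4h30m = 16:15 Oror District.

16:15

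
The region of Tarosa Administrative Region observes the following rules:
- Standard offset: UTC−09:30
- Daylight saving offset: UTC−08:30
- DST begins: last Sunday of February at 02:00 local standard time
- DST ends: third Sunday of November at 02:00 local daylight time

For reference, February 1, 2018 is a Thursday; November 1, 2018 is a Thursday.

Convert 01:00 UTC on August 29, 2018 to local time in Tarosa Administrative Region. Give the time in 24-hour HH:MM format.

1 February 2018 is a Thursday, so Sundays fall on 4, 11, 18, 25; the last is February 25.
1 November 2018 is a Thursday, so the first Sunday is November 4 and the third is November 18.
At the standard offset (UTC−09:30), 01:00 UTC − 9h30m = 15:30 Tarosa Administrative Region standard time (rolling into the previous day, 28 August 2018).
The standard-time date in Tarosa Administrative Region, August 28, 2018, lies within the daylight-saving period (25 February – 18 November), so Tarosa Administrative Region is on daylight time, UTC−08:30.
01:00 UTC − 8h30m = 16:30 local (rolling into the previous day, 28 August 2018).

16:30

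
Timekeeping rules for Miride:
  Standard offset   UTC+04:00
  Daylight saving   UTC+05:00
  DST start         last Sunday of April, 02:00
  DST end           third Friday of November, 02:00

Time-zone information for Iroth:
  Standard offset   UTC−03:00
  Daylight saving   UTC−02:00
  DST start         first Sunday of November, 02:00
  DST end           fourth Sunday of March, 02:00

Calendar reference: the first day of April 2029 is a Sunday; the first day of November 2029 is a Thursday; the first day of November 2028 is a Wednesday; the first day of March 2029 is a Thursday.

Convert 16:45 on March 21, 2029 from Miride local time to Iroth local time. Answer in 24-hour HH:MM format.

10:45

1 April 2029 is a Sunday, so Sundays fall on 1, 8, 15, 22, 29; the last is April 29.
1 November 2029 is a Thursday, so the first Friday is November 2 and the third is November 16.
March 21, 2029 does not fall between 29 April and 16 November, so daylight saving is not in effect and Miride is at UTC+04:00.
16:45 Miride − 4h = 12:45 UTC.
1 November 2028 is a Wednesday, so the first Sunday is November 5.
1 March 2029 is a Thursday, so the first Sunday is March 4 and the fourth is March 25.
At the standard offset (UTC−03:00), 12:45 UTC − 3h = 09:45 Iroth standard time.
The standard-time date in Iroth, March 21, 2029, falls between 5 November 2028 and 25 March 2029, so daylight saving is in effect and Iroth is at UTC−02:00.
12:45 UTC − 2h = 10:45 Iroth.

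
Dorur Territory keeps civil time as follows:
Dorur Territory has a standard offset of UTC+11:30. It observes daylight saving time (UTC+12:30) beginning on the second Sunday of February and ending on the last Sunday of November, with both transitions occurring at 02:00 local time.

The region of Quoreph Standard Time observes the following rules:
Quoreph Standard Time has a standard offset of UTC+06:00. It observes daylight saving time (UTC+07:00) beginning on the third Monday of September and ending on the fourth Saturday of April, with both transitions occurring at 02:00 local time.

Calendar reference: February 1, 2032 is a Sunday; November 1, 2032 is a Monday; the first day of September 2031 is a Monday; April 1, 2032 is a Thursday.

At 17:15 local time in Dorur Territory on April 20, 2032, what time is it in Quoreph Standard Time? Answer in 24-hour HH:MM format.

11:45

1 February 2032 is a Sunday, so the first Sunday is February 1 and the second is February 8.
1 November 2032 is a Monday, so Sundays fall on 7, 14, 21, 28; the last is November 28.
Daylight saving runs 8 February – 28 November; April 20, 2032 is inside that window, so Dorur Territory is at UTC+12:30.
17:15 Dorur Territory − 12h30m = 04:45 UTC.
1 September 2031 is a Monday, so the first Monday is September 1 and the third is September 15.
1 April 2032 is a Thursday, so the first Saturday is April 3 and the fourth is April 24.
At the standard offset (UTC+06:00), 04:45 UTC + 6h = 10:45 Quoreph Standard Time standard time.
Daylight saving runs 15 September 2031 – 24 April 2032; the standard-time date in Quoreph Standard Time, April 20, 2032, is inside that window, so Quoreph Standard Time is at UTC+07:00.
04:45 UTC + 7h = 11:45 Quoreph Standard Time.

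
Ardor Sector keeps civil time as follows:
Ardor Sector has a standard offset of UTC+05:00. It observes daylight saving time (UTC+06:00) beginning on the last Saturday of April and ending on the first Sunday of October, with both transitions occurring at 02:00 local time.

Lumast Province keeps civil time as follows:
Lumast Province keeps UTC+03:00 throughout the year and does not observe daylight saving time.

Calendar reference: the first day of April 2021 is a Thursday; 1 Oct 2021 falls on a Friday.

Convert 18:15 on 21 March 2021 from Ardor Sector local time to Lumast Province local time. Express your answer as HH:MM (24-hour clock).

16:15

1 April 2021 is a Thursday, so Saturdays fall on 3, 10, 17, 24; the last is April 24.
1 October 2021 is a Friday, so the first Sunday is October 3.
Daylight saving runs 24 April – 3 October; 21 March 2021 is outside that window, so Ardor Sector is on standard time at UTC+05:00.
18:15 Ardor Sector − 5h = 13:15 UTC.
Lumast Province has no daylight saving, so its offset is UTC+03:00 year-round.
13:15 UTC + 3h = 16:15 Lumast Province.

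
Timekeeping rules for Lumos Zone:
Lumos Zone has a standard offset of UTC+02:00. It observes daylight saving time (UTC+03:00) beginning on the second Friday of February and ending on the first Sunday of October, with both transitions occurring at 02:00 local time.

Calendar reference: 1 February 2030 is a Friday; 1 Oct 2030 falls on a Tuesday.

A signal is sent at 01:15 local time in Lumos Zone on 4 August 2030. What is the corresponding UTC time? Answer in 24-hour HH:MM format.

1 February 2030 is a Friday, so the first Friday is February 1 and the second is February 8.
1 October 2030 is a Tuesday, so the first Sunday is October 6.
4 August 2030 lies within the daylight-saving period (8 February – 6 October), so Lumos Zone is on daylight time, UTC+03:00.
01:15 local − 3h = 22:15 UTC (rolling into the previous day, 3 August 2030).

22:15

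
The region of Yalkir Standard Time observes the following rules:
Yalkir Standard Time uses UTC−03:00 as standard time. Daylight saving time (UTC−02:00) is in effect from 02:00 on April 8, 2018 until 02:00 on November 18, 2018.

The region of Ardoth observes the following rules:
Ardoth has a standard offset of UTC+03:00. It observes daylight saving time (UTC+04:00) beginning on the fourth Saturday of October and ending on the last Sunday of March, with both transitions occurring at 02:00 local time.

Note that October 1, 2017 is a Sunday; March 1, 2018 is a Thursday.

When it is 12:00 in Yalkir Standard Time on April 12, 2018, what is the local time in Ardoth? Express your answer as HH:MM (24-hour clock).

17:00

April 12, 2018 falls between 8 April and 18 November, so daylight saving is in effect and Yalkir Standard Time is at UTC−02:00.
12:00 Yalkir Standard Time + 2h = 14:00 UTC.
1 October 2017 is a Sunday, so the first Saturday is October 7 and the fourth is October 28.
1 March 2018 is a Thursday, so Sundays fall on 4, 11, 18, 25; the last is March 25.
At the standard offset (UTC+03:00), 14:00 UTC + 3h = 17:00 Ardoth standard time.
Daylight saving runs 28 October 2017 – 25 March 2018; the standard-time date in Ardoth, April 12, 2018, is outside that window, so Ardoth is on standard time at UTC+03:00.
14:00 UTC + 3h = 17:00 Ardoth.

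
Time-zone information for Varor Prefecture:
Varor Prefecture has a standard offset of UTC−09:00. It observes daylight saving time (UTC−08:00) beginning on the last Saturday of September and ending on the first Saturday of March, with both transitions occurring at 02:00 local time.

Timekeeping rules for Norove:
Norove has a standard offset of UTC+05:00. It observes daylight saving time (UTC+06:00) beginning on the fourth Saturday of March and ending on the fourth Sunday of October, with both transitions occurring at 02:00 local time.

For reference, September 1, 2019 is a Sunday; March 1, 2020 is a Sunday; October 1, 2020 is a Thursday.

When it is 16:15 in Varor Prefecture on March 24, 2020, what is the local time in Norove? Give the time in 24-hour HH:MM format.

1 September 2019 is a Sunday, so Saturdays fall on 7, 14, 21, 28; the last is September 28.
1 March 2020 is a Sunday, so the first Saturday is March 7.
Daylight saving runs 28 September 2019 – 7 March 2020; March 24, 2020 is outside that window, so Varor Prefecture is on standard time at UTC−09:00.
16:15 Varor Prefecture + 9h = 01:15 UTC (rolling into the next day, 25 March 2020).
1 March 2020 is a Sunday, so the first Saturday is March 7 and the fourth is March 28.
1 October 2020 is a Thursday, so the first Sunday is October 4 and the fourth is October 25.
At the standard offset (UTC+05:00), 01:15 UTC + 5h = 06:15 Norove standard time.
Daylight saving runs 28 March – 25 October; the standard-time date in Norove, March 25, 2020, is outside that window, so Norove is on standard time at UTC+05:00.
01:15 UTC + 5h = 06:15 Norove.

06:15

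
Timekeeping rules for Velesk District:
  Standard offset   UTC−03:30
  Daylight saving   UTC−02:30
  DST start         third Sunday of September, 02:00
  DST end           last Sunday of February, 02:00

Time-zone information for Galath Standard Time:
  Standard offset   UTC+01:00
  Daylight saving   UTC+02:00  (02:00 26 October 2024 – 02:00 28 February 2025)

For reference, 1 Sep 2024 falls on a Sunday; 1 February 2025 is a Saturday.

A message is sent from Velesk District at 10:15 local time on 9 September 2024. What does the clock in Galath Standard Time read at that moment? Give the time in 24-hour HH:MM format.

14:45

1 September 2024 is a Sunday, so the first Sunday is September 1 and the third is September 15.
1 February 2025 is a Saturday, so Sundays fall on 2, 9, 16, 23; the last is February 23.
9 September 2024 does not fall between 15 September 2024 and 23 February 2025, so daylight saving is not in effect and Velesk District is at UTC−03:30.
10:15 Velesk District + 3h30m = 13:45 UTC.
At the standard offset (UTC+01:00), 13:45 UTC + 1h = 14:45 Galath Standard Time standard time.
The standard-time date in Galath Standard Time, 9 September 2024, does not fall between 26 October 2024 and 28 February 2025, so daylight saving is not in effect and Galath Standard Time is at UTC+01:00.
13:45 UTC + 1h = 14:45 Galath Standard Time.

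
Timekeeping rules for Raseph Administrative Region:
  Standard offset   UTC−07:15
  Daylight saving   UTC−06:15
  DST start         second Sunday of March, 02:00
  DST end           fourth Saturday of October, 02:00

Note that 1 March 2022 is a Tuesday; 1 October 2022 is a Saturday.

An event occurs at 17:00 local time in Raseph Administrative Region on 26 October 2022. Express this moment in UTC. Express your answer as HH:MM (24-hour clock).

1 March 2022 is a Tuesday, so the first Sunday is March 6 and the second is March 13.
1 October 2022 is a Saturday, so the first Saturday is October 1 and the fourth is October 22.
26 October 2022 does not fall between 13 March and 22 October, so daylight saving is not in effect and Raseph Administrative Region is at UTC−07:15.
17:00 local + 7h15m = 00:15 UTC (rolling into the next day, 27 October 2022).

00:15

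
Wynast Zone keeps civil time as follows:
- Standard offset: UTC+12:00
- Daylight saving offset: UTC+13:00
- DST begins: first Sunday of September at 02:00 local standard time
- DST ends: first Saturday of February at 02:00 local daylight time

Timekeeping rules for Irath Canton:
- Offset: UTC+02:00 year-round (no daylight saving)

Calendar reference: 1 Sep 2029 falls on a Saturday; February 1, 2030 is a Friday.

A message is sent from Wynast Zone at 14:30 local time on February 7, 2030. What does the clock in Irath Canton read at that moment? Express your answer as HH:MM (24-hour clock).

1 September 2029 is a Saturday, so the first Sunday is September 2.
1 February 2030 is a Friday, so the first Saturday is February 2.
February 7, 2030 is outside the daylight-saving period (2 September 2029 – 2 February 2030), so Wynast Zone is on standard time, UTC+12:00.
14:30 Wynast Zone − 12h = 02:30 UTC.
Irath Canton stays on UTC+02:00 all year.
02:30 UTC + 2h = 04:30 Irath Canton.

04:30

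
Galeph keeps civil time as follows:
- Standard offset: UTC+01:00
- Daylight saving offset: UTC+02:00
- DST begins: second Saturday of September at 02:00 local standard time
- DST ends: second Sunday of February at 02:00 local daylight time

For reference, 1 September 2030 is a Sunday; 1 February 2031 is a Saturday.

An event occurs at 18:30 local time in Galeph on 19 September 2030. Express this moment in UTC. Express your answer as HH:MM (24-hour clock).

1 September 2030 is a Sunday, so the first Saturday is September 7 and the second is September 14.
1 February 2031 is a Saturday, so the first Sunday is February 2 and the second is February 9.
19 September 2030 lies within the daylight-saving period (14 September 2030 – 9 February 2031), so Galeph is on daylight time, UTC+02:00.
18:30 local − 2h = 16:30 UTC.

16:30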